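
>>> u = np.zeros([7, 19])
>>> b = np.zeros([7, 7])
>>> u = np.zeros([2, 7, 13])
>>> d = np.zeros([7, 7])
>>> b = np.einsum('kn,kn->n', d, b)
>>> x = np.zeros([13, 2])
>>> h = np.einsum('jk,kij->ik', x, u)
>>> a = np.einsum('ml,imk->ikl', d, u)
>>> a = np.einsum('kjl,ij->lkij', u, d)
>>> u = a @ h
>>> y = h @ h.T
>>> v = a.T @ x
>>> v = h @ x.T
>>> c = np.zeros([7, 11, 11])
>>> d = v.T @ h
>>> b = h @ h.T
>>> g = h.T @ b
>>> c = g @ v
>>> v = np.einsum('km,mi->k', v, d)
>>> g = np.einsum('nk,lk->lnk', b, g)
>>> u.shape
(13, 2, 7, 2)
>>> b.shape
(7, 7)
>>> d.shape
(13, 2)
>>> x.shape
(13, 2)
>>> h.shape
(7, 2)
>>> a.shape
(13, 2, 7, 7)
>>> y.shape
(7, 7)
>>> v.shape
(7,)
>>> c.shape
(2, 13)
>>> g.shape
(2, 7, 7)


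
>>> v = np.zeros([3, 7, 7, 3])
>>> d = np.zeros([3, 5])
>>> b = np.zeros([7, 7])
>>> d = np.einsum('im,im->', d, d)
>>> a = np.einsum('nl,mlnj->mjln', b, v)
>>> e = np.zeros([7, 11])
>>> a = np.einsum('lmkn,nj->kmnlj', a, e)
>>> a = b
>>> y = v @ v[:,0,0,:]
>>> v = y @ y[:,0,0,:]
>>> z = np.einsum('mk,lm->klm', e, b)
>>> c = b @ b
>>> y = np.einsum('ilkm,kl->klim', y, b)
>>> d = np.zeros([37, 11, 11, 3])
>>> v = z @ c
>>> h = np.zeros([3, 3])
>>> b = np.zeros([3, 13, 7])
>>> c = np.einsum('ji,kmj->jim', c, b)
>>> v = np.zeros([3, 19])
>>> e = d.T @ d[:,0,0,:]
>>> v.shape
(3, 19)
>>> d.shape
(37, 11, 11, 3)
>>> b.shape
(3, 13, 7)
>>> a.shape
(7, 7)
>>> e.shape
(3, 11, 11, 3)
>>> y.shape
(7, 7, 3, 3)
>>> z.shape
(11, 7, 7)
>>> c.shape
(7, 7, 13)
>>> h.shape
(3, 3)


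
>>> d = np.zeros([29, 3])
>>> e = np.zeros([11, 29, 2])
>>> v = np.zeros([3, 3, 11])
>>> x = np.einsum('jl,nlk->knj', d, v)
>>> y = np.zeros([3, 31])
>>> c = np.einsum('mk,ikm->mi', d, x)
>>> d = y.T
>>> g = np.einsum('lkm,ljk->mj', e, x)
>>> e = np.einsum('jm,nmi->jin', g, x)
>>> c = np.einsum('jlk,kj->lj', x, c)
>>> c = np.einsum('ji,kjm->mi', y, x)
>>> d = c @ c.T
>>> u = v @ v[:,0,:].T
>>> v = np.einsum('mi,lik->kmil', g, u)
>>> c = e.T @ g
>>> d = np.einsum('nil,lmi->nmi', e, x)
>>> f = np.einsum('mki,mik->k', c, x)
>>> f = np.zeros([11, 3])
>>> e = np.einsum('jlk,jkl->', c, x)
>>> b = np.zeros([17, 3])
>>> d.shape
(2, 3, 29)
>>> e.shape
()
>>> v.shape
(3, 2, 3, 3)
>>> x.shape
(11, 3, 29)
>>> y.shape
(3, 31)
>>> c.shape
(11, 29, 3)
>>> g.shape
(2, 3)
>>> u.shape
(3, 3, 3)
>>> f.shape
(11, 3)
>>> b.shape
(17, 3)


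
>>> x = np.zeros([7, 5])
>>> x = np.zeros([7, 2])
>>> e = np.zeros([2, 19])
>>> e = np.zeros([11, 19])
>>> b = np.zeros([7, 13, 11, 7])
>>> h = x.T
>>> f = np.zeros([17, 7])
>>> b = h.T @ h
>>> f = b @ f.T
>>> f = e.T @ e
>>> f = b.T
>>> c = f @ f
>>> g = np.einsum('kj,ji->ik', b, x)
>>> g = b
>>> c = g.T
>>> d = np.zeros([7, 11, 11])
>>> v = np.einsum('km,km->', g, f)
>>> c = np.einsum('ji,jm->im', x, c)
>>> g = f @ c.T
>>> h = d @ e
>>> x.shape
(7, 2)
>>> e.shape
(11, 19)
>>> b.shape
(7, 7)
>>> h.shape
(7, 11, 19)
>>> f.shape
(7, 7)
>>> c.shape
(2, 7)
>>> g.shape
(7, 2)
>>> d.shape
(7, 11, 11)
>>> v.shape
()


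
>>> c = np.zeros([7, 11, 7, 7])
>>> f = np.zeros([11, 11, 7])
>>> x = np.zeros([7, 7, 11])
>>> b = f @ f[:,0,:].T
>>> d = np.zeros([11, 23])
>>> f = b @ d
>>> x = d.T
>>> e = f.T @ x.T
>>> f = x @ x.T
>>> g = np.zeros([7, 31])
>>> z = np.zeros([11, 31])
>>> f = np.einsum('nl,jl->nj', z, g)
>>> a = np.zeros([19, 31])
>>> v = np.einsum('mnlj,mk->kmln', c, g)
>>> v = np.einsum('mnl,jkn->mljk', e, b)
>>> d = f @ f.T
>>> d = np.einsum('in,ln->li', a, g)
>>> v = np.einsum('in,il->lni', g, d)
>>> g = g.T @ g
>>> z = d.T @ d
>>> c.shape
(7, 11, 7, 7)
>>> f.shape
(11, 7)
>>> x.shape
(23, 11)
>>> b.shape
(11, 11, 11)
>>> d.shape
(7, 19)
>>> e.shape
(23, 11, 23)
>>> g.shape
(31, 31)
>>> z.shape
(19, 19)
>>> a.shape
(19, 31)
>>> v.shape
(19, 31, 7)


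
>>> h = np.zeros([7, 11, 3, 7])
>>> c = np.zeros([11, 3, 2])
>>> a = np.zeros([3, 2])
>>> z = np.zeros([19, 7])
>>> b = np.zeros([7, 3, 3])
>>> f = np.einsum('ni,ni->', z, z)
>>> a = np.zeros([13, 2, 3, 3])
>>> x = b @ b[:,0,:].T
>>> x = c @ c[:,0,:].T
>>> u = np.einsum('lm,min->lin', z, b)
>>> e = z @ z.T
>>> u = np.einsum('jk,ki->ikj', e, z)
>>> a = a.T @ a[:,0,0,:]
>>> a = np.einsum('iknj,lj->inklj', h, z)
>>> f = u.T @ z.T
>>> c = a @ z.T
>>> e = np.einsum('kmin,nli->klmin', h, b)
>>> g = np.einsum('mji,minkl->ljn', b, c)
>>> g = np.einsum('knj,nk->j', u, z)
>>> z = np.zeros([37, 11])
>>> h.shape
(7, 11, 3, 7)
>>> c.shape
(7, 3, 11, 19, 19)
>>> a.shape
(7, 3, 11, 19, 7)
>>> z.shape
(37, 11)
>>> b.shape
(7, 3, 3)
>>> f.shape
(19, 19, 19)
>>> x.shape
(11, 3, 11)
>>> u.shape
(7, 19, 19)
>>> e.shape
(7, 3, 11, 3, 7)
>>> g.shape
(19,)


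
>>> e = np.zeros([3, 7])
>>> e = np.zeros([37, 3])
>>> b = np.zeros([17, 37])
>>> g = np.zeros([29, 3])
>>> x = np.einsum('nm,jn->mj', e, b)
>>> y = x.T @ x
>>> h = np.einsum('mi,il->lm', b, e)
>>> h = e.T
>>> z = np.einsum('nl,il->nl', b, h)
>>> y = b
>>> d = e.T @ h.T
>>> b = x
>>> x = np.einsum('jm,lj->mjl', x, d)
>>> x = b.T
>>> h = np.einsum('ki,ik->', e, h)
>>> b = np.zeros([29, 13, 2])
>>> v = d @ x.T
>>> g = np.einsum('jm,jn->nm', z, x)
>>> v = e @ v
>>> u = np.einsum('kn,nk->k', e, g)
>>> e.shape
(37, 3)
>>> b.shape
(29, 13, 2)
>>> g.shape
(3, 37)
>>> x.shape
(17, 3)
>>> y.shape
(17, 37)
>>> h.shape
()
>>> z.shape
(17, 37)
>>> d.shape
(3, 3)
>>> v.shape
(37, 17)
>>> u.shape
(37,)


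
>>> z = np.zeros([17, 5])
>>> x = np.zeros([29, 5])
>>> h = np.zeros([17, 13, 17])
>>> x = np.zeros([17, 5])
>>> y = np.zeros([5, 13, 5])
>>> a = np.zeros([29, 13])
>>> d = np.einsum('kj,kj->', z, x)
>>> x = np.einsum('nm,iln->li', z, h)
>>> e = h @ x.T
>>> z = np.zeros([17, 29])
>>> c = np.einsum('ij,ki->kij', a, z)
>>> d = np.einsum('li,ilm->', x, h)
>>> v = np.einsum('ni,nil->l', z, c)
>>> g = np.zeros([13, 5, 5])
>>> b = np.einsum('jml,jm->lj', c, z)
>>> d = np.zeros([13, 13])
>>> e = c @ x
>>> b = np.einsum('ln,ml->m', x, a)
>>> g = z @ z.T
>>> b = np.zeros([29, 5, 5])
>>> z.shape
(17, 29)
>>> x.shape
(13, 17)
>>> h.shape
(17, 13, 17)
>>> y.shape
(5, 13, 5)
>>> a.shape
(29, 13)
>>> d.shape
(13, 13)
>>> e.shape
(17, 29, 17)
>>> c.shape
(17, 29, 13)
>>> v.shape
(13,)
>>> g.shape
(17, 17)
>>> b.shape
(29, 5, 5)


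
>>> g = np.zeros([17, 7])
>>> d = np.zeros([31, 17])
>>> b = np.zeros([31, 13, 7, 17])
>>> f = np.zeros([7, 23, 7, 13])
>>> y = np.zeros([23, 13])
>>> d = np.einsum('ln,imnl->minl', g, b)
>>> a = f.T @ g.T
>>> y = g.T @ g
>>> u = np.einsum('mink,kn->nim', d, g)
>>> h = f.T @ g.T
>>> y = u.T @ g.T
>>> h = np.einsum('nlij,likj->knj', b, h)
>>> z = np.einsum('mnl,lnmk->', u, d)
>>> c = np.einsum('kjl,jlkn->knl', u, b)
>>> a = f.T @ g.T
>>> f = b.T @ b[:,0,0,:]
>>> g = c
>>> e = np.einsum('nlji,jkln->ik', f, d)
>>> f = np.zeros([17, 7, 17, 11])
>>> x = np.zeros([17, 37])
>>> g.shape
(7, 17, 13)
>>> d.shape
(13, 31, 7, 17)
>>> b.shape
(31, 13, 7, 17)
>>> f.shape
(17, 7, 17, 11)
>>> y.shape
(13, 31, 17)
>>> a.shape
(13, 7, 23, 17)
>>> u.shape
(7, 31, 13)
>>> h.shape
(23, 31, 17)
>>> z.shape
()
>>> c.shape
(7, 17, 13)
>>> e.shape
(17, 31)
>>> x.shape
(17, 37)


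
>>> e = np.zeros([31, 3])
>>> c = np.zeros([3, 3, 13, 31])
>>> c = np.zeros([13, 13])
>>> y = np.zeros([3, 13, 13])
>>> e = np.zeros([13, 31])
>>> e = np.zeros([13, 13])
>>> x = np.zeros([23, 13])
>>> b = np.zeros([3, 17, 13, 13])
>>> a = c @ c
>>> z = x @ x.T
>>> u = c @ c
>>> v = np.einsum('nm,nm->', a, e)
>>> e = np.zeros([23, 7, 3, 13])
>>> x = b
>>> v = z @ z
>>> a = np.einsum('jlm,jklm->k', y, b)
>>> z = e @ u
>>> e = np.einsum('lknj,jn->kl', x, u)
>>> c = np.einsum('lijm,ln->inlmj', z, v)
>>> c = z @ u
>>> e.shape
(17, 3)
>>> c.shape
(23, 7, 3, 13)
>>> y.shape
(3, 13, 13)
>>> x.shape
(3, 17, 13, 13)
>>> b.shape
(3, 17, 13, 13)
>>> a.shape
(17,)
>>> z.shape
(23, 7, 3, 13)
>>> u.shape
(13, 13)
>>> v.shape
(23, 23)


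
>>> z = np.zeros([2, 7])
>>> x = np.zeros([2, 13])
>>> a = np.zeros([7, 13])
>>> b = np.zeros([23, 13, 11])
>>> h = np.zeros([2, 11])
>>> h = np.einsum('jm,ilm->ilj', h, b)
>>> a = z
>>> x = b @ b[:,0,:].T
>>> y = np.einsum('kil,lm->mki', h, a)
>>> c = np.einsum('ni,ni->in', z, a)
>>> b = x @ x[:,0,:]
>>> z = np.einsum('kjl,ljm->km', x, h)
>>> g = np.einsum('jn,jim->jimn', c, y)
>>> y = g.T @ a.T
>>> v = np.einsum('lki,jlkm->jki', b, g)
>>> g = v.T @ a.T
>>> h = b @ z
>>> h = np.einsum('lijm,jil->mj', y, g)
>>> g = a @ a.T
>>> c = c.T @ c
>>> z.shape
(23, 2)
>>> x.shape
(23, 13, 23)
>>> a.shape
(2, 7)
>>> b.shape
(23, 13, 23)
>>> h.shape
(2, 23)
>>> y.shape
(2, 13, 23, 2)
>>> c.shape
(2, 2)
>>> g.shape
(2, 2)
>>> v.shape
(7, 13, 23)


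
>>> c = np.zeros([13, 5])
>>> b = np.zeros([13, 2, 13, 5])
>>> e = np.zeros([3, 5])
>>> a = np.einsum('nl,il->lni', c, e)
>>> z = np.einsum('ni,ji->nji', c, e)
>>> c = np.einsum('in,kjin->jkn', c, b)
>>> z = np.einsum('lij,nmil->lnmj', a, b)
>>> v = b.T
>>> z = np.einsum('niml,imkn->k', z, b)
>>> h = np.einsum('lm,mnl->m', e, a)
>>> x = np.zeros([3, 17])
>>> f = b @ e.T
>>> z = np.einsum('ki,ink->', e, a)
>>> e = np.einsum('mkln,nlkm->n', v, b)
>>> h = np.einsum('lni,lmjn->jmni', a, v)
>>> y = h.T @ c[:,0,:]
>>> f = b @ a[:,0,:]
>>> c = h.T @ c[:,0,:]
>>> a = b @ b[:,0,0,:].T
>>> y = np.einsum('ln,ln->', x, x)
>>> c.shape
(3, 13, 13, 5)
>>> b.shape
(13, 2, 13, 5)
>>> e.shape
(13,)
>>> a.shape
(13, 2, 13, 13)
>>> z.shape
()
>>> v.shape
(5, 13, 2, 13)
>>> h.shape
(2, 13, 13, 3)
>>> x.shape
(3, 17)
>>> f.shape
(13, 2, 13, 3)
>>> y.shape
()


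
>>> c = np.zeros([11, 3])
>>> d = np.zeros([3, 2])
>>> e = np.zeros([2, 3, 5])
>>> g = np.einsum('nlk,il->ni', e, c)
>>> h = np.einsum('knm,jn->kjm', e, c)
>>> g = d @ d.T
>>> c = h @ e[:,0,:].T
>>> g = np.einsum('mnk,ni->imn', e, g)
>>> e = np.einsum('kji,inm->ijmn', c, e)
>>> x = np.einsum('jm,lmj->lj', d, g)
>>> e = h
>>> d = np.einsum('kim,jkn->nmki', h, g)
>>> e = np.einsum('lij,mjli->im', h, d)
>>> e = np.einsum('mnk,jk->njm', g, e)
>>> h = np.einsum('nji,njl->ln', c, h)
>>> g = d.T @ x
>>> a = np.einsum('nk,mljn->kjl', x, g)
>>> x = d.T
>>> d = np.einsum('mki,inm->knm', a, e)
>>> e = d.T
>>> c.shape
(2, 11, 2)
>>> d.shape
(5, 11, 3)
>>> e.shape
(3, 11, 5)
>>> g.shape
(11, 2, 5, 3)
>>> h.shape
(5, 2)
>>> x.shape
(11, 2, 5, 3)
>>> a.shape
(3, 5, 2)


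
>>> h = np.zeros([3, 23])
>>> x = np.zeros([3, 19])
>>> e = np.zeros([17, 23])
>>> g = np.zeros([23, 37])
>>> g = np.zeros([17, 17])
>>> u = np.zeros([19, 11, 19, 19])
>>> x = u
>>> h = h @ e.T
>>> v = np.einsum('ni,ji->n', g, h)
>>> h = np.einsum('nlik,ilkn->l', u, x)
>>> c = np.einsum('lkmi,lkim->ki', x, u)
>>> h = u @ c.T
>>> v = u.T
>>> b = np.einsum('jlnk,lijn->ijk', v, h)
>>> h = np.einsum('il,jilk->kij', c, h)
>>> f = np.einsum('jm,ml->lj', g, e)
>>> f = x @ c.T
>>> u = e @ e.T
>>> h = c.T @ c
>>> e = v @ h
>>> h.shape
(19, 19)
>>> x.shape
(19, 11, 19, 19)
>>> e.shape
(19, 19, 11, 19)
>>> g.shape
(17, 17)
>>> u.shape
(17, 17)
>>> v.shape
(19, 19, 11, 19)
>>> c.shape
(11, 19)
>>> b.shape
(11, 19, 19)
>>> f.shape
(19, 11, 19, 11)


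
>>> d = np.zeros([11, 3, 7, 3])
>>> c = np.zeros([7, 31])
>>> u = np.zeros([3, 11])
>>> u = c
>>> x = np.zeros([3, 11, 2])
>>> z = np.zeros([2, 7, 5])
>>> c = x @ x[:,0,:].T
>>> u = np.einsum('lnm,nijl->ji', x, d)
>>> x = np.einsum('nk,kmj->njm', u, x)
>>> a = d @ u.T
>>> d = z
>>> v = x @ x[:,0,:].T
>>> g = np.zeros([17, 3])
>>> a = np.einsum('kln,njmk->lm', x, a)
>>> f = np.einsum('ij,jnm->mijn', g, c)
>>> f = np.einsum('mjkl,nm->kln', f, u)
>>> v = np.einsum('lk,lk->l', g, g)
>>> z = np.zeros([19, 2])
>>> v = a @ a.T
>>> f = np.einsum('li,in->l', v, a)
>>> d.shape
(2, 7, 5)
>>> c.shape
(3, 11, 3)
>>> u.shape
(7, 3)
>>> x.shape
(7, 2, 11)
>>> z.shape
(19, 2)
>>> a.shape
(2, 7)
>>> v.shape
(2, 2)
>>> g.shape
(17, 3)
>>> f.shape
(2,)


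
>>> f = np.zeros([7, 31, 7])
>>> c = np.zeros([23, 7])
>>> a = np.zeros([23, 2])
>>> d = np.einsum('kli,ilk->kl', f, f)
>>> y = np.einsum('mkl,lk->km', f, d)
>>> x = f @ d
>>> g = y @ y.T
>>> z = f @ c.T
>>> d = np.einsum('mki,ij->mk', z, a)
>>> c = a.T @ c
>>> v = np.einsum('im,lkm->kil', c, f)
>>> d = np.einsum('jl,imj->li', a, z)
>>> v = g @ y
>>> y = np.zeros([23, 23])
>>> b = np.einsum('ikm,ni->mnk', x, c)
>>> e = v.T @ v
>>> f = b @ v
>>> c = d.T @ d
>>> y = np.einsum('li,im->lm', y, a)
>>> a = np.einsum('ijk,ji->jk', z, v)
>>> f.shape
(31, 2, 7)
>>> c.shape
(7, 7)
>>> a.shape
(31, 23)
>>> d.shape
(2, 7)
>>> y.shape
(23, 2)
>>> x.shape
(7, 31, 31)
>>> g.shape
(31, 31)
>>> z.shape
(7, 31, 23)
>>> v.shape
(31, 7)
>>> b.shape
(31, 2, 31)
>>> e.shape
(7, 7)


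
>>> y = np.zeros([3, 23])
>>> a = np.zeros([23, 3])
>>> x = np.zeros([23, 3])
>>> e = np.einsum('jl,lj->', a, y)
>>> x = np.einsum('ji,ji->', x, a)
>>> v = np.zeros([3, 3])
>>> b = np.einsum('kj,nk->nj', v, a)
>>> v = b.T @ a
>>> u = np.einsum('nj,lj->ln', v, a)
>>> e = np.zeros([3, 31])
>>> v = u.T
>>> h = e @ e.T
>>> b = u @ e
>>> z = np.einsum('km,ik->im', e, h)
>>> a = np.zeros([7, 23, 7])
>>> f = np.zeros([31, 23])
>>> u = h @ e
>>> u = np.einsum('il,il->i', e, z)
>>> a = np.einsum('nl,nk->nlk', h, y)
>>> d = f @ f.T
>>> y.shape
(3, 23)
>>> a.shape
(3, 3, 23)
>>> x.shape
()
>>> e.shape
(3, 31)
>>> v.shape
(3, 23)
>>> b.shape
(23, 31)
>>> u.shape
(3,)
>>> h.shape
(3, 3)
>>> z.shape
(3, 31)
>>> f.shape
(31, 23)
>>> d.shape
(31, 31)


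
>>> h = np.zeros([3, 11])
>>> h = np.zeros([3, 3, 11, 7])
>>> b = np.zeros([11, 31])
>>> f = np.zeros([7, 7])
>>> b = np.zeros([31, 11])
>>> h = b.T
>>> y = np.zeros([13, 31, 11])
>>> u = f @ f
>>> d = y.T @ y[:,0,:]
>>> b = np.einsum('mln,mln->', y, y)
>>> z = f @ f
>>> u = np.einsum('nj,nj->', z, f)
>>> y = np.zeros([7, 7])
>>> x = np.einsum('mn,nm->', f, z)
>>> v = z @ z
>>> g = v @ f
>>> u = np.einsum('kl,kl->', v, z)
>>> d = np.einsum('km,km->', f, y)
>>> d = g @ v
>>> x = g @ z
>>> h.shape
(11, 31)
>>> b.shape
()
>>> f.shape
(7, 7)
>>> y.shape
(7, 7)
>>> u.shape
()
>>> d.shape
(7, 7)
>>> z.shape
(7, 7)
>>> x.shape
(7, 7)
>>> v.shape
(7, 7)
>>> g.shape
(7, 7)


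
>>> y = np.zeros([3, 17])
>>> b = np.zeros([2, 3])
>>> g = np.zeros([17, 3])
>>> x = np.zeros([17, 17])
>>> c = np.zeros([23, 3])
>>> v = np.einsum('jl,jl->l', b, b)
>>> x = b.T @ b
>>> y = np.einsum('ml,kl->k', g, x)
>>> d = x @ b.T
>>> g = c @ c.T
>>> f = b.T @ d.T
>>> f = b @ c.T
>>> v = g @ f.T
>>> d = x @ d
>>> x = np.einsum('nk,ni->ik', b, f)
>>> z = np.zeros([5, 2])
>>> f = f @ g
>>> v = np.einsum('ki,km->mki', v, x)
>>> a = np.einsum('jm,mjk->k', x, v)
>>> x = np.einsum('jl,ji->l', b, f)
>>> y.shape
(3,)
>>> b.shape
(2, 3)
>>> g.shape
(23, 23)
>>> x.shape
(3,)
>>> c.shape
(23, 3)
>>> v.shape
(3, 23, 2)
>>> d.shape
(3, 2)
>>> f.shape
(2, 23)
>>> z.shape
(5, 2)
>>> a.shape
(2,)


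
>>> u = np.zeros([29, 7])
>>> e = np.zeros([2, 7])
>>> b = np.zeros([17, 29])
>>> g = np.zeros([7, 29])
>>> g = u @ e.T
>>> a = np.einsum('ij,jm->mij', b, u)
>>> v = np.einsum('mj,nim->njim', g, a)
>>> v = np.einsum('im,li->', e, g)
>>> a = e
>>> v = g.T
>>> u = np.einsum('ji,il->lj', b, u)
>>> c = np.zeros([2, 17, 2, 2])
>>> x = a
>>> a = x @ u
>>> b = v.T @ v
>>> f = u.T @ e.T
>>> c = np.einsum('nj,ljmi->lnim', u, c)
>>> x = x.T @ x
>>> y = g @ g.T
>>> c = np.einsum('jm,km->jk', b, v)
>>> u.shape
(7, 17)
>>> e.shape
(2, 7)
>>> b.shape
(29, 29)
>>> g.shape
(29, 2)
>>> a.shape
(2, 17)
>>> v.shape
(2, 29)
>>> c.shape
(29, 2)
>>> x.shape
(7, 7)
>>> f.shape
(17, 2)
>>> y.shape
(29, 29)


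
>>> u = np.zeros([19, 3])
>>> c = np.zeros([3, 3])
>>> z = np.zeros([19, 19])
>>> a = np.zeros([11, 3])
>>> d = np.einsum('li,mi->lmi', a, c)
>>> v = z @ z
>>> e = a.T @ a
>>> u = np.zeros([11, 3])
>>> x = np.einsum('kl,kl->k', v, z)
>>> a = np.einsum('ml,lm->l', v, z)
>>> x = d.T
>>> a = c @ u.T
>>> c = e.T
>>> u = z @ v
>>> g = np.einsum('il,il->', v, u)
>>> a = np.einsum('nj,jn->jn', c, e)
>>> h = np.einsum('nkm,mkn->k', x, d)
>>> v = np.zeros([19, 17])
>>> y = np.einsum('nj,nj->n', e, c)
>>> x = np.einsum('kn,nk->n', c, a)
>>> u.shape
(19, 19)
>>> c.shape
(3, 3)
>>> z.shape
(19, 19)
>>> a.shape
(3, 3)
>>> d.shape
(11, 3, 3)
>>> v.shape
(19, 17)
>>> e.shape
(3, 3)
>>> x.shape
(3,)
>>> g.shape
()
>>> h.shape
(3,)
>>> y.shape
(3,)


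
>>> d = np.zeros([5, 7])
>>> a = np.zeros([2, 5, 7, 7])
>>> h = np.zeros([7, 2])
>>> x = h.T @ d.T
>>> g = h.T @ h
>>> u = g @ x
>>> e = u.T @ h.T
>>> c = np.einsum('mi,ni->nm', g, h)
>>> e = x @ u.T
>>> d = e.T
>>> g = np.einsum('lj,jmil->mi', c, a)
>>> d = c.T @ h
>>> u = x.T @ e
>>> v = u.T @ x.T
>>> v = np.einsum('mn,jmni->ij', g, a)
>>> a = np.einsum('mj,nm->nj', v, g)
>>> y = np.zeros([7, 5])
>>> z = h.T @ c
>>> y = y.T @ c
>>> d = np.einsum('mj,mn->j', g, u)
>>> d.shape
(7,)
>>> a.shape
(5, 2)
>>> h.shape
(7, 2)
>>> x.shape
(2, 5)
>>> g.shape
(5, 7)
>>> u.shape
(5, 2)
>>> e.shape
(2, 2)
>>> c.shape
(7, 2)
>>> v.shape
(7, 2)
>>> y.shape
(5, 2)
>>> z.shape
(2, 2)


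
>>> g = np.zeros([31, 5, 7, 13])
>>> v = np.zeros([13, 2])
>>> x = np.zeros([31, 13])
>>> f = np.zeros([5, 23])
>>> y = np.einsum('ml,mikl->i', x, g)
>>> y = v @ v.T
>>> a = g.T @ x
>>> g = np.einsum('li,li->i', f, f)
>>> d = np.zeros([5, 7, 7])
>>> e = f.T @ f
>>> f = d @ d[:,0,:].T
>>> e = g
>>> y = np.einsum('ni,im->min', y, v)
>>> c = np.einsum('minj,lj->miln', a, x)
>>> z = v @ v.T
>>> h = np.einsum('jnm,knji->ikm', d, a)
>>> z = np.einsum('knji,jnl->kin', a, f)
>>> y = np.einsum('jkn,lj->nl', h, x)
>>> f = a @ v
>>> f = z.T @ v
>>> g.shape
(23,)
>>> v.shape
(13, 2)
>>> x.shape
(31, 13)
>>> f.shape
(7, 13, 2)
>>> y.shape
(7, 31)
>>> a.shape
(13, 7, 5, 13)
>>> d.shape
(5, 7, 7)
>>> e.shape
(23,)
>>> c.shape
(13, 7, 31, 5)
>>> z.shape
(13, 13, 7)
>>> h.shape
(13, 13, 7)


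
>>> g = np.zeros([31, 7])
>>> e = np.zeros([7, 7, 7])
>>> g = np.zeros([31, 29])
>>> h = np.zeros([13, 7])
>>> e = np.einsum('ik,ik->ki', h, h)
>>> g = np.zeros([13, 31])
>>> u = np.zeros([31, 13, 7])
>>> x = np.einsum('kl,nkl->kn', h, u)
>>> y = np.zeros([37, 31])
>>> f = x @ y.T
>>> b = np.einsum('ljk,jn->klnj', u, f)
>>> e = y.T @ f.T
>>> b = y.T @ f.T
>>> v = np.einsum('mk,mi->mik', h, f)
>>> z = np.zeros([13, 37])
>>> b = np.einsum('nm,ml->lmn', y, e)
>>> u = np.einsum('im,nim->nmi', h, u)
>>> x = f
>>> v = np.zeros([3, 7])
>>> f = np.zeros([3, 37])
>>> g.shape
(13, 31)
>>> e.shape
(31, 13)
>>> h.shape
(13, 7)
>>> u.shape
(31, 7, 13)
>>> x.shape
(13, 37)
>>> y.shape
(37, 31)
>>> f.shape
(3, 37)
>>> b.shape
(13, 31, 37)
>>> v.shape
(3, 7)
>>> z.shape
(13, 37)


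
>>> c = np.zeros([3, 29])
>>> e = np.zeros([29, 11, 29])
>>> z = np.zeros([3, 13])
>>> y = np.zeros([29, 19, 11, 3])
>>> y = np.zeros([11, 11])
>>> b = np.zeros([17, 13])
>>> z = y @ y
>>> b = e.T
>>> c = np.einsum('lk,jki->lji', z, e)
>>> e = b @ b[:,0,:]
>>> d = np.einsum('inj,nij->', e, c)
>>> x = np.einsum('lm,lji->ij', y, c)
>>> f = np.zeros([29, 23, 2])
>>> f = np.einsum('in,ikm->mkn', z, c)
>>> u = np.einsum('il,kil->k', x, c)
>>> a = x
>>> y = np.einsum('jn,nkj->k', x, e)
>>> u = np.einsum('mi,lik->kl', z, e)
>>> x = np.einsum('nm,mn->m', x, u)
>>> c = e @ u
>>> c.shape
(29, 11, 29)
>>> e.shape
(29, 11, 29)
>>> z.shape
(11, 11)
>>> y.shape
(11,)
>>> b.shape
(29, 11, 29)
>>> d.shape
()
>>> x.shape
(29,)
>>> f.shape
(29, 29, 11)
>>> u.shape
(29, 29)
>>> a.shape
(29, 29)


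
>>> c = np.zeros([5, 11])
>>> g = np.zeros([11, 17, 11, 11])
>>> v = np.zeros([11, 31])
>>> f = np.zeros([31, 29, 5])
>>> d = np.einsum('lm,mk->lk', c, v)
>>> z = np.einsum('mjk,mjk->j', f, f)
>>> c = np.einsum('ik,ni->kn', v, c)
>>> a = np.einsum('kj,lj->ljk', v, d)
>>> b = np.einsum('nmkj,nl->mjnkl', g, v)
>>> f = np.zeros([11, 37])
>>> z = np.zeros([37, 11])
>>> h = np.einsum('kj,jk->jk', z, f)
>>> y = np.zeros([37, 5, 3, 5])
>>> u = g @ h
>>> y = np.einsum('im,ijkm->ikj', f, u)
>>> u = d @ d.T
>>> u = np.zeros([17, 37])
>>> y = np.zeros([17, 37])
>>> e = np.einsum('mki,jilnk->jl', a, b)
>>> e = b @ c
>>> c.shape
(31, 5)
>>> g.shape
(11, 17, 11, 11)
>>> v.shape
(11, 31)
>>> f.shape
(11, 37)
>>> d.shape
(5, 31)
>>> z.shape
(37, 11)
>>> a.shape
(5, 31, 11)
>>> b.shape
(17, 11, 11, 11, 31)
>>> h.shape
(11, 37)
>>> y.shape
(17, 37)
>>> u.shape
(17, 37)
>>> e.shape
(17, 11, 11, 11, 5)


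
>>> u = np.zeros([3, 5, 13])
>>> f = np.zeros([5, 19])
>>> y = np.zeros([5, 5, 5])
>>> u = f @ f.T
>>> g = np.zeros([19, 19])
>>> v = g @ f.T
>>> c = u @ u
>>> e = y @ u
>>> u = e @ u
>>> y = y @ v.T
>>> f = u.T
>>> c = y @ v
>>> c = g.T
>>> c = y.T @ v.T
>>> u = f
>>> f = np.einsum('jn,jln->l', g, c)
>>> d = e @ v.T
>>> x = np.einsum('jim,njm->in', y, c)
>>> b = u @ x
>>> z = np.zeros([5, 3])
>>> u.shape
(5, 5, 5)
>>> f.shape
(5,)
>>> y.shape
(5, 5, 19)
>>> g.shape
(19, 19)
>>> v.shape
(19, 5)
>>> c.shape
(19, 5, 19)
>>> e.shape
(5, 5, 5)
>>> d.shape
(5, 5, 19)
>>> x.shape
(5, 19)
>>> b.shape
(5, 5, 19)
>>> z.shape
(5, 3)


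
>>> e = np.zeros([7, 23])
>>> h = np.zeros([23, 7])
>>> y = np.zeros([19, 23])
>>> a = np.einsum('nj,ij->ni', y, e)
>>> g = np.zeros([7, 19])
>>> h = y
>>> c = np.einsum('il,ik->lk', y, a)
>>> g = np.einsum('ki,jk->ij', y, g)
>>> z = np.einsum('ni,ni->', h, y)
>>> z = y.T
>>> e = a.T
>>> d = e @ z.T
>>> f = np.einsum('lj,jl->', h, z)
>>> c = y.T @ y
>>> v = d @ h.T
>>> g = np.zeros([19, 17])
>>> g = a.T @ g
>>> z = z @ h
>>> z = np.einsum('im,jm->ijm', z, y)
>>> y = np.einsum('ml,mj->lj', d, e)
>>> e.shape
(7, 19)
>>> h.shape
(19, 23)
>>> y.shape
(23, 19)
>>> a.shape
(19, 7)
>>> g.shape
(7, 17)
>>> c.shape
(23, 23)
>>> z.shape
(23, 19, 23)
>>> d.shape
(7, 23)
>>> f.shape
()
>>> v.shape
(7, 19)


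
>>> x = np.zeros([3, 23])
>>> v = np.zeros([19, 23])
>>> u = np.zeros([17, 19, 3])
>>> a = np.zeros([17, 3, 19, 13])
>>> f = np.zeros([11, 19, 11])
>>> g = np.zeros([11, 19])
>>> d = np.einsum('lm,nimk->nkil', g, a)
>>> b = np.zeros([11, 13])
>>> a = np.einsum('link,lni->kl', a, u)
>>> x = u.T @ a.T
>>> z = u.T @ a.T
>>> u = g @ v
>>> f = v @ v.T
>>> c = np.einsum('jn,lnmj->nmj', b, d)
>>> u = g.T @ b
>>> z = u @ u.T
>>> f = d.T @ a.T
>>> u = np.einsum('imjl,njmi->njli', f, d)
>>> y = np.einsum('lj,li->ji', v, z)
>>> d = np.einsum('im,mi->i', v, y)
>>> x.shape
(3, 19, 13)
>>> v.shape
(19, 23)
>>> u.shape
(17, 13, 13, 11)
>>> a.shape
(13, 17)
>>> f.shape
(11, 3, 13, 13)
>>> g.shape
(11, 19)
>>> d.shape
(19,)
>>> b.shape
(11, 13)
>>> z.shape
(19, 19)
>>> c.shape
(13, 3, 11)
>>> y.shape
(23, 19)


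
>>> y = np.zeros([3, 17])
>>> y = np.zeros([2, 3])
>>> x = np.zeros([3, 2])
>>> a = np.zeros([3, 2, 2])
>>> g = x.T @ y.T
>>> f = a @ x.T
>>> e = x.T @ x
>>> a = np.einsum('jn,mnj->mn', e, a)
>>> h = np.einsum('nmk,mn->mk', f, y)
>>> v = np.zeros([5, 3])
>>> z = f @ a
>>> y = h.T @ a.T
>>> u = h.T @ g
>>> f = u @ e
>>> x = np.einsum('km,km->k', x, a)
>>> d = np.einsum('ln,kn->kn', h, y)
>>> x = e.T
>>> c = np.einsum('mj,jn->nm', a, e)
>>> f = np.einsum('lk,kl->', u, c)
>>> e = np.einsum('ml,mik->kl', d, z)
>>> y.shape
(3, 3)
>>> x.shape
(2, 2)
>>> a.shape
(3, 2)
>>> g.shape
(2, 2)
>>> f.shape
()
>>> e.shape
(2, 3)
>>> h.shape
(2, 3)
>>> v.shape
(5, 3)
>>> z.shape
(3, 2, 2)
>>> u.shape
(3, 2)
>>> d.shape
(3, 3)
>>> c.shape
(2, 3)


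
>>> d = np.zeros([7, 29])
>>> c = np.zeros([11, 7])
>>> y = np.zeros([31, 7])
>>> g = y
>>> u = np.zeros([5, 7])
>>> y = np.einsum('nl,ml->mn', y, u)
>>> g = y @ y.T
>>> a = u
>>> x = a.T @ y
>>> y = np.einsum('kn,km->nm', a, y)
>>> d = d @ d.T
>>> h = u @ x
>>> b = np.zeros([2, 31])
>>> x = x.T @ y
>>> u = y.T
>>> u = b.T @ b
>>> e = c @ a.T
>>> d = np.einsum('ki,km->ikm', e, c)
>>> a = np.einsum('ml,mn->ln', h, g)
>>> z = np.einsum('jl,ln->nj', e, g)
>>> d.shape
(5, 11, 7)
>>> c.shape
(11, 7)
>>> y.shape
(7, 31)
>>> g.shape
(5, 5)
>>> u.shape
(31, 31)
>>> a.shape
(31, 5)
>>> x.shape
(31, 31)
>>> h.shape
(5, 31)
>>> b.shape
(2, 31)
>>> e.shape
(11, 5)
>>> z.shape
(5, 11)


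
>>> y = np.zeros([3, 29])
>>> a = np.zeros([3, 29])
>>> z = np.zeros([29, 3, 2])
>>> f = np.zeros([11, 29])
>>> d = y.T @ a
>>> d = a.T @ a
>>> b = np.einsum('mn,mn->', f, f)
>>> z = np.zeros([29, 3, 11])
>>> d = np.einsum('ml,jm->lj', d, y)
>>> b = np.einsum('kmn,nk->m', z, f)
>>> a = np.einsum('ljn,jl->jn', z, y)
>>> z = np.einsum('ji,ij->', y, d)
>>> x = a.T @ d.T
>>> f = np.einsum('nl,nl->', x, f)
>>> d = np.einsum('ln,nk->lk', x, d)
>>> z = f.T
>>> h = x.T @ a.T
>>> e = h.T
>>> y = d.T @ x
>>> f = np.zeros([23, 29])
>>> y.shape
(3, 29)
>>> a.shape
(3, 11)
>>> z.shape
()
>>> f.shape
(23, 29)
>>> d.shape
(11, 3)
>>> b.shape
(3,)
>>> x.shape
(11, 29)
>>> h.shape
(29, 3)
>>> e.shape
(3, 29)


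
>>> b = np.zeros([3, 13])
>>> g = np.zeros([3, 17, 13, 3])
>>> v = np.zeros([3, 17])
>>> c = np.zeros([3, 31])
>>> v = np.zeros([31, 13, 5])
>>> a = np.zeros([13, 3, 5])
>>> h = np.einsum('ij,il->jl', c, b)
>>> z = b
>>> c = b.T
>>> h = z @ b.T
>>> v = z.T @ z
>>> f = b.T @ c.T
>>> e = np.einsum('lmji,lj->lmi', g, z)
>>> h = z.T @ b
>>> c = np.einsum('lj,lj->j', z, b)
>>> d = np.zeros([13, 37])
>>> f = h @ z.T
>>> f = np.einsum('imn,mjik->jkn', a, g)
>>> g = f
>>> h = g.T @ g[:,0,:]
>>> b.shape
(3, 13)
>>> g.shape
(17, 3, 5)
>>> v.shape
(13, 13)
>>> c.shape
(13,)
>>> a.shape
(13, 3, 5)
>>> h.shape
(5, 3, 5)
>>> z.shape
(3, 13)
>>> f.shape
(17, 3, 5)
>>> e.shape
(3, 17, 3)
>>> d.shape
(13, 37)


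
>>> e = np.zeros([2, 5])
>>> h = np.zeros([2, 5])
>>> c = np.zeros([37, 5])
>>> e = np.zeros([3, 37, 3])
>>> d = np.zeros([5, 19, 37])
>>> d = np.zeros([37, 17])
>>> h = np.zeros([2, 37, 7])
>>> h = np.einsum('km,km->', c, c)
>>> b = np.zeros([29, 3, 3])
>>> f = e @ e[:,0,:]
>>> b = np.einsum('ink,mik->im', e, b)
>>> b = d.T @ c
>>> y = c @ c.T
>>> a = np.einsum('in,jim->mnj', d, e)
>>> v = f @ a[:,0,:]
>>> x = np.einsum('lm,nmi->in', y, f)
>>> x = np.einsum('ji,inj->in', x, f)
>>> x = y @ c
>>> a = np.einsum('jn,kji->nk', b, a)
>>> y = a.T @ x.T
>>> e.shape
(3, 37, 3)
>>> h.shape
()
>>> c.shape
(37, 5)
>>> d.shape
(37, 17)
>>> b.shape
(17, 5)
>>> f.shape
(3, 37, 3)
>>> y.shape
(3, 37)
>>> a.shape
(5, 3)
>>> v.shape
(3, 37, 3)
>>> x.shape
(37, 5)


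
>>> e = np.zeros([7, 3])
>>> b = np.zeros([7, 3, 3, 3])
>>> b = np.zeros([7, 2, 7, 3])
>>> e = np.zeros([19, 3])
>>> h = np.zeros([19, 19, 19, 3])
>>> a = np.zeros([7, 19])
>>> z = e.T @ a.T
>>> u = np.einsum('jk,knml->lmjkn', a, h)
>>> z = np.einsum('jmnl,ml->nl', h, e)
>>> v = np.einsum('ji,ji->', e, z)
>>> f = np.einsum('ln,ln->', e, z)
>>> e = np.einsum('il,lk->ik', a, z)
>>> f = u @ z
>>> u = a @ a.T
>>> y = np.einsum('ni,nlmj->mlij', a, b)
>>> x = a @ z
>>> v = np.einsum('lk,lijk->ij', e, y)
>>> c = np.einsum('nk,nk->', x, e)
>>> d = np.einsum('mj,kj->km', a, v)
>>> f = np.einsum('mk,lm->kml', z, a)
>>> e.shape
(7, 3)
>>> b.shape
(7, 2, 7, 3)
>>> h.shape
(19, 19, 19, 3)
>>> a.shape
(7, 19)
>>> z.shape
(19, 3)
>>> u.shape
(7, 7)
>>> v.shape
(2, 19)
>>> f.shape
(3, 19, 7)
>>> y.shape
(7, 2, 19, 3)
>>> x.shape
(7, 3)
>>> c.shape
()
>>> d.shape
(2, 7)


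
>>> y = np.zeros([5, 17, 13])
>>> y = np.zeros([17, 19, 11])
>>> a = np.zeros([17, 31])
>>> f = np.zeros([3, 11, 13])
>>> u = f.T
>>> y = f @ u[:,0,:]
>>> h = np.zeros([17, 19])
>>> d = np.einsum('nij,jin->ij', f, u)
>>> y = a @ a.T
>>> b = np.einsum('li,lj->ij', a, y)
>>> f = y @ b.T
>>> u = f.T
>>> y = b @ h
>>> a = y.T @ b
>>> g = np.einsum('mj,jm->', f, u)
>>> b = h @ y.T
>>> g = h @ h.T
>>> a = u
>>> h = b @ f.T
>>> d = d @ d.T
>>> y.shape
(31, 19)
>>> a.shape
(31, 17)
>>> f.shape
(17, 31)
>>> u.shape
(31, 17)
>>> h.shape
(17, 17)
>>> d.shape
(11, 11)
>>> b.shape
(17, 31)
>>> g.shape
(17, 17)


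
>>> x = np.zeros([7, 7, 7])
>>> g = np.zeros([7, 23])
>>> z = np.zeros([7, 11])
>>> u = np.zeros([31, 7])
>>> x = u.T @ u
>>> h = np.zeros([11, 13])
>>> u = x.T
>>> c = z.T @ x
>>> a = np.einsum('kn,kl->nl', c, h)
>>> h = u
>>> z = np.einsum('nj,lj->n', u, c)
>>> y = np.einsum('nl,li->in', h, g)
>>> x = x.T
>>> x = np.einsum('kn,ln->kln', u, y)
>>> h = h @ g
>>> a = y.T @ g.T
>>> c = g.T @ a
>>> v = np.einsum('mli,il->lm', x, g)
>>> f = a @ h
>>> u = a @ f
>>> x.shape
(7, 23, 7)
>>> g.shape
(7, 23)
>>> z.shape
(7,)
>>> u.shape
(7, 23)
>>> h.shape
(7, 23)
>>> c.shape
(23, 7)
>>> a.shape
(7, 7)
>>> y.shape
(23, 7)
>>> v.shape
(23, 7)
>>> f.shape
(7, 23)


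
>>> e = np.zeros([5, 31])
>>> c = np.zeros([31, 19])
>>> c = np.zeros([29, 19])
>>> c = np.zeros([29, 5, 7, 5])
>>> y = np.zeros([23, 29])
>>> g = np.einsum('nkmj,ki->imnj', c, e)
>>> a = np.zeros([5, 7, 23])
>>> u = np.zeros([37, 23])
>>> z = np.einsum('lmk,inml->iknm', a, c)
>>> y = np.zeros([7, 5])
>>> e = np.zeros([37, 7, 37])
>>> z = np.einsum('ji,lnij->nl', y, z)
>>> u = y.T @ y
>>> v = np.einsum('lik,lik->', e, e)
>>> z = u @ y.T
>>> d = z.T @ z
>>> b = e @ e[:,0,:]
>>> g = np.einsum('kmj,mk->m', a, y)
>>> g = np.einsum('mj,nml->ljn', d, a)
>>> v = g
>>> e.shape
(37, 7, 37)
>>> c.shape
(29, 5, 7, 5)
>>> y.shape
(7, 5)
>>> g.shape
(23, 7, 5)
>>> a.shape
(5, 7, 23)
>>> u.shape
(5, 5)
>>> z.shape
(5, 7)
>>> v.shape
(23, 7, 5)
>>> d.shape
(7, 7)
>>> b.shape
(37, 7, 37)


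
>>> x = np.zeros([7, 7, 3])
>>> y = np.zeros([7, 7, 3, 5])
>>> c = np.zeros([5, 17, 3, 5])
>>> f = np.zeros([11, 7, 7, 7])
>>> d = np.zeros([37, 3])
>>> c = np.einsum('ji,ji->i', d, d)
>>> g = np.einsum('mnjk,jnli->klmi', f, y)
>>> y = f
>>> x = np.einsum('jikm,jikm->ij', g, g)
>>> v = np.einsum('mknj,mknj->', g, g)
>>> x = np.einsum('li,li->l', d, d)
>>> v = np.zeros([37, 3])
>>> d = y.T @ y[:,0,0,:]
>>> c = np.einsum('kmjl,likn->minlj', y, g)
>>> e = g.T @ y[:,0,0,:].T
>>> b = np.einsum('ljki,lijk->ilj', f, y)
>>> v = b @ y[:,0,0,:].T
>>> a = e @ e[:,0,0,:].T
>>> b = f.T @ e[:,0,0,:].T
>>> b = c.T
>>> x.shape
(37,)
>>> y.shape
(11, 7, 7, 7)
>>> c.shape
(7, 3, 5, 7, 7)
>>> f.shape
(11, 7, 7, 7)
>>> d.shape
(7, 7, 7, 7)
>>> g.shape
(7, 3, 11, 5)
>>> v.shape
(7, 11, 11)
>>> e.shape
(5, 11, 3, 11)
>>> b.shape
(7, 7, 5, 3, 7)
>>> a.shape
(5, 11, 3, 5)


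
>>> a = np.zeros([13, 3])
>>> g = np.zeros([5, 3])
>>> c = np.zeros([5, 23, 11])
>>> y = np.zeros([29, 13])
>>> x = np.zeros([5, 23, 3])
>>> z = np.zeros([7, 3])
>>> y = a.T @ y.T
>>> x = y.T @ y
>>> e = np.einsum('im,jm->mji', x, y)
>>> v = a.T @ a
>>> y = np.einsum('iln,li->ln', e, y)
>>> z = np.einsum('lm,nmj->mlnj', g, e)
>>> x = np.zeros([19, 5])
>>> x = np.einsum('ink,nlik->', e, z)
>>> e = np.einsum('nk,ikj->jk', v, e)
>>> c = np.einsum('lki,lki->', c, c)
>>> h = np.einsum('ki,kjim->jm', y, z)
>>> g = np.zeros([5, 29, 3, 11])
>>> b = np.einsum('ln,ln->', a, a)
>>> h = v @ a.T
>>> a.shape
(13, 3)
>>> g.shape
(5, 29, 3, 11)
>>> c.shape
()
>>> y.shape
(3, 29)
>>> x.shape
()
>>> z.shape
(3, 5, 29, 29)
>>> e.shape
(29, 3)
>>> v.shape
(3, 3)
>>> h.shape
(3, 13)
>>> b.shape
()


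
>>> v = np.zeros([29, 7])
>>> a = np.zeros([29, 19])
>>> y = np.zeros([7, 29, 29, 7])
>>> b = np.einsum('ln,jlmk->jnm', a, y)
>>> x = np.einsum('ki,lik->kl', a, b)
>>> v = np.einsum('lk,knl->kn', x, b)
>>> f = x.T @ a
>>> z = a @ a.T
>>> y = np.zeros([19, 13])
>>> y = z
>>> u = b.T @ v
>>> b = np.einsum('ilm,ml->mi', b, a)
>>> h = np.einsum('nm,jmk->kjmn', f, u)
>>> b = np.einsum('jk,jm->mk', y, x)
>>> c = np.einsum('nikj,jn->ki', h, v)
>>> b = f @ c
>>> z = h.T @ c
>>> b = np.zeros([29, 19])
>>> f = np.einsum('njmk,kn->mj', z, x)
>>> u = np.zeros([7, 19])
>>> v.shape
(7, 19)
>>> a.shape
(29, 19)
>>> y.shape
(29, 29)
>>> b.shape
(29, 19)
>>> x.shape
(29, 7)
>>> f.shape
(29, 19)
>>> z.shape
(7, 19, 29, 29)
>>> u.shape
(7, 19)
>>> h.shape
(19, 29, 19, 7)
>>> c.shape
(19, 29)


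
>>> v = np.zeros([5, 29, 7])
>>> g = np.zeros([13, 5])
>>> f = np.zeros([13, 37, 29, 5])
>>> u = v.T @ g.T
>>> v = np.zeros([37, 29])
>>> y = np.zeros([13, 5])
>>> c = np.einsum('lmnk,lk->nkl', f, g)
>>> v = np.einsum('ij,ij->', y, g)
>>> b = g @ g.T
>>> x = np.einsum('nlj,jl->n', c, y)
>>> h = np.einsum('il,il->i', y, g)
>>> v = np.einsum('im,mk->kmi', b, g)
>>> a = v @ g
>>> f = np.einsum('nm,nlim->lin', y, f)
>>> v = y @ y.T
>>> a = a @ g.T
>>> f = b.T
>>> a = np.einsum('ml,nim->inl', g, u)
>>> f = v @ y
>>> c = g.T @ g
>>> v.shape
(13, 13)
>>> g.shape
(13, 5)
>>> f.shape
(13, 5)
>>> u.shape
(7, 29, 13)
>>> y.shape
(13, 5)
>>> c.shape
(5, 5)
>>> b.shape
(13, 13)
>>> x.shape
(29,)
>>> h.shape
(13,)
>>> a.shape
(29, 7, 5)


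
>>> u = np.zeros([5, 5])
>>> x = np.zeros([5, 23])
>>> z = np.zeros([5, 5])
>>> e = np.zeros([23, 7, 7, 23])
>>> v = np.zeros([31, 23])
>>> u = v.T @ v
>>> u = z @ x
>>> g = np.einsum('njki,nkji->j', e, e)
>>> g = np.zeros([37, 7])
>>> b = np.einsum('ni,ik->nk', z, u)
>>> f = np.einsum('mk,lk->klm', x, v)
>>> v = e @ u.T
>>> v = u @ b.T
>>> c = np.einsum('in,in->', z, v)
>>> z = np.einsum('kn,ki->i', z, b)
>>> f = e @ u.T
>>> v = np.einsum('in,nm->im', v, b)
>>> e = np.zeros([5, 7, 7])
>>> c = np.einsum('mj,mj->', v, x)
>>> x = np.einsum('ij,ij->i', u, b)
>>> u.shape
(5, 23)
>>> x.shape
(5,)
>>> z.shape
(23,)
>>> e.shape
(5, 7, 7)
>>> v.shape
(5, 23)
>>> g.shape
(37, 7)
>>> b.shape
(5, 23)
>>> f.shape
(23, 7, 7, 5)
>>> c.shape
()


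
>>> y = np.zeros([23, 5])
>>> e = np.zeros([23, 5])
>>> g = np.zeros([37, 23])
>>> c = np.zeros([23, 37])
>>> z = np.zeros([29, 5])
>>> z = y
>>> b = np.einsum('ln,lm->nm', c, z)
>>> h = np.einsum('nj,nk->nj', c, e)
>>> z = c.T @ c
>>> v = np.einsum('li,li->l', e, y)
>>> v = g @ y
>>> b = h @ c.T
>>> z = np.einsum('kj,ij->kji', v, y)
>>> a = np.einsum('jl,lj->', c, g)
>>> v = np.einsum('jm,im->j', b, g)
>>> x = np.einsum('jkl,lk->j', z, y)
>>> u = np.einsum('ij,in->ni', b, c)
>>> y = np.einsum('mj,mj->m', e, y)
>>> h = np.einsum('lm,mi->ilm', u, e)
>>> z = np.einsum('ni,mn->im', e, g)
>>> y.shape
(23,)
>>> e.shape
(23, 5)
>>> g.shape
(37, 23)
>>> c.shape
(23, 37)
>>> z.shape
(5, 37)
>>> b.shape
(23, 23)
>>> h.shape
(5, 37, 23)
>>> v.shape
(23,)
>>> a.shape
()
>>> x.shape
(37,)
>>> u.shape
(37, 23)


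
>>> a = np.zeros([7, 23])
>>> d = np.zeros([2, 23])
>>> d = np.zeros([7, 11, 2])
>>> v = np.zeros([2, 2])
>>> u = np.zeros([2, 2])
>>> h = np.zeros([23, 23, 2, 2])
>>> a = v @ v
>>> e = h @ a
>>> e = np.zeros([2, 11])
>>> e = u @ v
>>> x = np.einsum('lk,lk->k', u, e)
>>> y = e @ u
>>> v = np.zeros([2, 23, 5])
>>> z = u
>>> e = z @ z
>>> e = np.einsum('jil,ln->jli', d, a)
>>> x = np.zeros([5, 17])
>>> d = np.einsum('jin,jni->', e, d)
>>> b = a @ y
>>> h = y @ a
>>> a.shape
(2, 2)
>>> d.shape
()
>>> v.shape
(2, 23, 5)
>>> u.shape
(2, 2)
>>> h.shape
(2, 2)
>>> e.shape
(7, 2, 11)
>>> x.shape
(5, 17)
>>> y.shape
(2, 2)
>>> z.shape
(2, 2)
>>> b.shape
(2, 2)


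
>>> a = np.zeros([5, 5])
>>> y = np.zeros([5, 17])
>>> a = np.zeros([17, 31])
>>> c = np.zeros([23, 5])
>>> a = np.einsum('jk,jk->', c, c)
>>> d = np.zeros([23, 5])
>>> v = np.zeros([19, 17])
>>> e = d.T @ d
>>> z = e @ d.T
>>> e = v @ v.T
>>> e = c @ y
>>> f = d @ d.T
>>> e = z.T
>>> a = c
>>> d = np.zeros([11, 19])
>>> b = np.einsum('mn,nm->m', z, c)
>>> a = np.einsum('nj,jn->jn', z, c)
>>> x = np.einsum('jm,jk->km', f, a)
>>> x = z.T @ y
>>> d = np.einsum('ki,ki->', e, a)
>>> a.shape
(23, 5)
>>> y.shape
(5, 17)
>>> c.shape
(23, 5)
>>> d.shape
()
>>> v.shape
(19, 17)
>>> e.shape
(23, 5)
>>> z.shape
(5, 23)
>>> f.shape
(23, 23)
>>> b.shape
(5,)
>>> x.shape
(23, 17)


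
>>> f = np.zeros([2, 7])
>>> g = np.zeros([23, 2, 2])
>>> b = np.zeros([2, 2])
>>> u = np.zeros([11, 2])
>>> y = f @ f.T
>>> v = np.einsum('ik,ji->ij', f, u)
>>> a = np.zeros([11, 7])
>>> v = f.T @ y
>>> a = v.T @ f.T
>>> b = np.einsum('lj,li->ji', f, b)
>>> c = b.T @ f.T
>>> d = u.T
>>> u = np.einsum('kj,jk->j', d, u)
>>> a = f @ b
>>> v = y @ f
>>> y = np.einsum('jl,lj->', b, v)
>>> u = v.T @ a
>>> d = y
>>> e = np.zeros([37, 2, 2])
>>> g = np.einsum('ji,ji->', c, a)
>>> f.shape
(2, 7)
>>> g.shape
()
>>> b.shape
(7, 2)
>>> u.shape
(7, 2)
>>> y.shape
()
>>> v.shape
(2, 7)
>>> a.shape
(2, 2)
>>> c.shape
(2, 2)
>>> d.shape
()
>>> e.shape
(37, 2, 2)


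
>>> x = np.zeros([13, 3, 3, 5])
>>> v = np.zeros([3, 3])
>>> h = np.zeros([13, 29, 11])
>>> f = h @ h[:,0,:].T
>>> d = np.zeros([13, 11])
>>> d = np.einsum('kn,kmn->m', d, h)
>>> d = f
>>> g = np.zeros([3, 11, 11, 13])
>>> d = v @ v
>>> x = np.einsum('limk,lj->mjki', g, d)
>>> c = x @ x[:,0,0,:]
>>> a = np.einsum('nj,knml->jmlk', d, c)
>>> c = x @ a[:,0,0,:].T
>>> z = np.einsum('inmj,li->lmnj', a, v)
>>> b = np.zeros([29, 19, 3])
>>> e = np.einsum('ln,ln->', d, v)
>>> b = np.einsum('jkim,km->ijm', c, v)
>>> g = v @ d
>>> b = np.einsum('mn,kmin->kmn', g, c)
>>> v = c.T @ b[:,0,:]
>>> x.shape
(11, 3, 13, 11)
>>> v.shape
(3, 13, 3, 3)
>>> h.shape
(13, 29, 11)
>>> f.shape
(13, 29, 13)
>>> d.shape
(3, 3)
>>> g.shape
(3, 3)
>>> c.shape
(11, 3, 13, 3)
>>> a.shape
(3, 13, 11, 11)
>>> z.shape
(3, 11, 13, 11)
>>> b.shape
(11, 3, 3)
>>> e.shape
()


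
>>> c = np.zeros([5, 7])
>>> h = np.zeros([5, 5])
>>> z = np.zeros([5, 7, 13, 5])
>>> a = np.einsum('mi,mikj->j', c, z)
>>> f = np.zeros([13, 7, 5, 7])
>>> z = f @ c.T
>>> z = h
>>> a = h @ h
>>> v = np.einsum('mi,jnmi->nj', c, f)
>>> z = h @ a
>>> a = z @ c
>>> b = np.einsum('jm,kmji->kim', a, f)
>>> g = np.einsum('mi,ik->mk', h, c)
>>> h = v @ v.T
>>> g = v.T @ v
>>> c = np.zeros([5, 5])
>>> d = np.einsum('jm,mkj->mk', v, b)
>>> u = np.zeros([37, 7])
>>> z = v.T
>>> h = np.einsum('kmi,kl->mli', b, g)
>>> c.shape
(5, 5)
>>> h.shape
(7, 13, 7)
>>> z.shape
(13, 7)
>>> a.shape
(5, 7)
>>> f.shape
(13, 7, 5, 7)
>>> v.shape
(7, 13)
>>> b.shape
(13, 7, 7)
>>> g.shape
(13, 13)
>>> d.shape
(13, 7)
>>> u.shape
(37, 7)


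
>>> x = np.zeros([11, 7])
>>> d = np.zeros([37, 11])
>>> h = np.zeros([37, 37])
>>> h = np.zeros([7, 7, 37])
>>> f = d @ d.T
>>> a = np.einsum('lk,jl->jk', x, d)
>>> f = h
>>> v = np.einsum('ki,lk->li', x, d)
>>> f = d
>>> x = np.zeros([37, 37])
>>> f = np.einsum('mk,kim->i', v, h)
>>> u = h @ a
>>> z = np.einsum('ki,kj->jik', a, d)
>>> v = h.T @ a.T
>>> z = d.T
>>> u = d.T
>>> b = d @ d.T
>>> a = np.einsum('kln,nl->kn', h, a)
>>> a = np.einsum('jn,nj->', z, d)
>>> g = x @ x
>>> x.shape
(37, 37)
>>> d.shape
(37, 11)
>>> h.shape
(7, 7, 37)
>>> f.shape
(7,)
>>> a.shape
()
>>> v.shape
(37, 7, 37)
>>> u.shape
(11, 37)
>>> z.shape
(11, 37)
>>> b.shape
(37, 37)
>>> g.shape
(37, 37)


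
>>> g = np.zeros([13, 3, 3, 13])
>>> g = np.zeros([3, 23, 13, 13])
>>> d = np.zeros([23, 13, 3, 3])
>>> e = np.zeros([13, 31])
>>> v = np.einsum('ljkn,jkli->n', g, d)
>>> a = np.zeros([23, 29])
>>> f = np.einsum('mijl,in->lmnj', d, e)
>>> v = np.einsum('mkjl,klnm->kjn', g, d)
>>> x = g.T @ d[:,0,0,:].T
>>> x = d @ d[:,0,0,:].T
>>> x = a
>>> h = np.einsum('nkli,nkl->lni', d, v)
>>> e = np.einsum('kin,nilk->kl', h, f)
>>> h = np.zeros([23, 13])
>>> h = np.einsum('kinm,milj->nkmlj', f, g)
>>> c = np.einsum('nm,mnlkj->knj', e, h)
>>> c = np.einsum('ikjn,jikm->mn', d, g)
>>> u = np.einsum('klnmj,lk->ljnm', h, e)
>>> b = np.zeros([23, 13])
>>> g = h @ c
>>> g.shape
(31, 3, 3, 13, 3)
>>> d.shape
(23, 13, 3, 3)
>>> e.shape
(3, 31)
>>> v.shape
(23, 13, 3)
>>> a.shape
(23, 29)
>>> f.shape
(3, 23, 31, 3)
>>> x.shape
(23, 29)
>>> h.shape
(31, 3, 3, 13, 13)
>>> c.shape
(13, 3)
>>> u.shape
(3, 13, 3, 13)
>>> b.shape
(23, 13)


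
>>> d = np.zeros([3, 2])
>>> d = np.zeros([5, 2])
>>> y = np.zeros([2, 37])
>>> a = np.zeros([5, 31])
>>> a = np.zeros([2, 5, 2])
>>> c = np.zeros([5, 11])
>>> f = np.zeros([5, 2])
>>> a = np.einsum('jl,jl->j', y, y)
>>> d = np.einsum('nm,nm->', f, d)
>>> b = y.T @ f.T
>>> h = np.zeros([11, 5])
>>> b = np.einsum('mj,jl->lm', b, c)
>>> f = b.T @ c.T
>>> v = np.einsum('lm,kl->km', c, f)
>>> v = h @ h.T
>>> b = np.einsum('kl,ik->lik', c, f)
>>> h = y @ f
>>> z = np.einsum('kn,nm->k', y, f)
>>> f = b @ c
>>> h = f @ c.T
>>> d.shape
()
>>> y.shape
(2, 37)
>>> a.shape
(2,)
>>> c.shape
(5, 11)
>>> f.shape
(11, 37, 11)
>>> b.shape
(11, 37, 5)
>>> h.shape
(11, 37, 5)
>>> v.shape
(11, 11)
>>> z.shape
(2,)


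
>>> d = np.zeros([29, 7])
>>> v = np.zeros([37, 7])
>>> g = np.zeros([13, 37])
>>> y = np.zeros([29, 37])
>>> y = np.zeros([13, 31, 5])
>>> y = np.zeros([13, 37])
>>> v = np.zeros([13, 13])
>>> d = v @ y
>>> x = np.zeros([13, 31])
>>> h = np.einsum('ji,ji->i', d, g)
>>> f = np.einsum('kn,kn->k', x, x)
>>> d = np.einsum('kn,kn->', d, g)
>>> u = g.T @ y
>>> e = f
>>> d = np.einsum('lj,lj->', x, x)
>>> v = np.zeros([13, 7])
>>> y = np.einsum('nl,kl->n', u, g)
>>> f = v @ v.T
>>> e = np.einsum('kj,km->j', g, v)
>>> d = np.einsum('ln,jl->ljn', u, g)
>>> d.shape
(37, 13, 37)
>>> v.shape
(13, 7)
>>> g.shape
(13, 37)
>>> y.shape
(37,)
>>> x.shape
(13, 31)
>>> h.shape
(37,)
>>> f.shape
(13, 13)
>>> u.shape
(37, 37)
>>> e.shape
(37,)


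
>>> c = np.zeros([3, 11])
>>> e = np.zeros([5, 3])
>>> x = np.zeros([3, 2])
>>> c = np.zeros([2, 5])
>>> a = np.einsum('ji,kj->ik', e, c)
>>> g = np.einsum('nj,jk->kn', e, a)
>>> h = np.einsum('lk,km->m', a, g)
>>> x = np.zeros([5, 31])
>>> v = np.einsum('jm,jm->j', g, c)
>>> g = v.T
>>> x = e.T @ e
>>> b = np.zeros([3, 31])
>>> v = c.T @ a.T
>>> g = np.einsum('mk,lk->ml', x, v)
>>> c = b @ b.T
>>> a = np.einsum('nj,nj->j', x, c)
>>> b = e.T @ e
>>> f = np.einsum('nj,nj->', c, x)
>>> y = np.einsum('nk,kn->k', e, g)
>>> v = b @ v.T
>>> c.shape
(3, 3)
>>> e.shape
(5, 3)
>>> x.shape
(3, 3)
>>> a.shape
(3,)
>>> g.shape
(3, 5)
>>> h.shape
(5,)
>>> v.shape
(3, 5)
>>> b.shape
(3, 3)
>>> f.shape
()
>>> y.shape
(3,)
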